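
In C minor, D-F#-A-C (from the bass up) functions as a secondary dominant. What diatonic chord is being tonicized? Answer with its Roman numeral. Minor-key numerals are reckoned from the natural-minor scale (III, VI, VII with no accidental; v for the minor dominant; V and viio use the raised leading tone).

V

The chord is a dominant seventh chord on D.
A dominant resolves down a perfect fifth: D → G. In C minor, G is scale degree 5, i.e. V.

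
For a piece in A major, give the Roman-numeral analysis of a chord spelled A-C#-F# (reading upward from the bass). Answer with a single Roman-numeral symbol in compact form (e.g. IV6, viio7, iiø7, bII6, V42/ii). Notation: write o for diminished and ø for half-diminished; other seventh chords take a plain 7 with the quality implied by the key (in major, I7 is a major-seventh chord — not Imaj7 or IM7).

Stacked in thirds the chord is F#-A-C#: a minor triad on F#.
In A major, F# is the submediant; the diatonic minor triad there is vi.
With A in the bass the chord is in first inversion, so the figured bass is 6.

vi6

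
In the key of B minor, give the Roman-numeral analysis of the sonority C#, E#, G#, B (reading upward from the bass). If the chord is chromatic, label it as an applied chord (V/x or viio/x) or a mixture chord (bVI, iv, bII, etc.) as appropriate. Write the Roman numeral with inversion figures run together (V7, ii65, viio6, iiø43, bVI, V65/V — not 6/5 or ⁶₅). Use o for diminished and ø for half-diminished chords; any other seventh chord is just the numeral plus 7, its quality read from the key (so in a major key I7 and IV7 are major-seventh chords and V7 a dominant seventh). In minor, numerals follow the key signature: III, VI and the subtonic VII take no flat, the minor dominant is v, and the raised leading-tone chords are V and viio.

Stacked in thirds the chord is C#-E#-G#-B: a dominant seventh chord on C#.
C# is not a diatonic chord root with this quality in B minor, but it lies a perfect fifth above F# (V), so the chord functions as an applied dominant of V.

V7/V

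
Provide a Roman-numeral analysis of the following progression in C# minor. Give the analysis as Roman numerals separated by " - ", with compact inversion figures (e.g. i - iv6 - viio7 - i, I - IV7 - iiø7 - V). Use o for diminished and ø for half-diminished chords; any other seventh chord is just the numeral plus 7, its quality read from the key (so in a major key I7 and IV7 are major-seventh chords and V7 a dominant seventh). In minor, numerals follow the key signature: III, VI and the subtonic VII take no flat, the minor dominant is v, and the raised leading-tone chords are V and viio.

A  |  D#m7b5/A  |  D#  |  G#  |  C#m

VI - iiø43 - V/V - V - i

A: major triad on A = scale degree 6 → VI.
D#m7b5/A: half-diminished seventh chord on D# = scale degree 2 → iiø43.
D# is the secondary dominant of V (major triad on D#): V/V.
G#: major triad on G# = scale degree 5 → V.
C#m: minor triad on C# = scale degree 1 → i.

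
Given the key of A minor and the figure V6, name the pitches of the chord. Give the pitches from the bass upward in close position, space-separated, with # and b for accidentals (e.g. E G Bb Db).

G# B E

In A minor, the fifth degree is E. The dominant is major (leading tone raised), so V is a major triad.
That chord is spelled E-G#-B.
The figured bass 6 indicates first inversion, placing the third (G#) in the bass: G#-B-E.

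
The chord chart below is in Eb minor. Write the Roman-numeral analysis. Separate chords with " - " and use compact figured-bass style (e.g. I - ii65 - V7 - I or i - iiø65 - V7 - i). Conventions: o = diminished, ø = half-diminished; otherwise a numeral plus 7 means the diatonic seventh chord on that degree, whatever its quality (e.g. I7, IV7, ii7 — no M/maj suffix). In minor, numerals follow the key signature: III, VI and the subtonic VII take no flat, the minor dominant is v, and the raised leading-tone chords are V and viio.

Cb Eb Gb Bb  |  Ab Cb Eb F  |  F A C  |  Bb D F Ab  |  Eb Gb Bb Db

VI7 - iiø65 - V/V - V7 - i7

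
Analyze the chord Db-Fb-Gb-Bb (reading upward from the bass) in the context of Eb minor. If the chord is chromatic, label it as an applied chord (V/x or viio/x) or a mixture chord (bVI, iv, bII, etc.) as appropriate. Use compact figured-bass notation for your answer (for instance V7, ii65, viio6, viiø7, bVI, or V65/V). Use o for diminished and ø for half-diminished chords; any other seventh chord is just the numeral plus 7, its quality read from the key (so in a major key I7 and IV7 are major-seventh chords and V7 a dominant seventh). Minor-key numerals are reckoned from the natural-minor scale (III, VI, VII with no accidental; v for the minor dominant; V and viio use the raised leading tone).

The pitches Gb-Bb-Db-Fb form a dominant seventh chord rooted on Gb.
Gb is not a diatonic chord root with this quality in Eb minor, but it lies a perfect fifth above Cb (VI), so the chord functions as an applied dominant of VI.
With Db in the bass the chord is in second inversion, so the figured bass is 43.

V43/VI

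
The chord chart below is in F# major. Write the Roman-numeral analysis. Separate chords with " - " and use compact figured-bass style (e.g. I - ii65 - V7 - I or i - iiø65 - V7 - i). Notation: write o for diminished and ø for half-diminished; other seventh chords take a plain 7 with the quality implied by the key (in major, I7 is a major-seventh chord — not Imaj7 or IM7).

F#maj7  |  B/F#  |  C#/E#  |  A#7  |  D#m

F#maj7: major seventh chord on F# = scale degree 1 → I7.
B/F#: major triad on B = scale degree 4 → IV64.
C#/E# has root C#, degree 5 in F# major, so V6.
A#7 is the secondary dominant of vi (dominant seventh chord on A#): V7/vi.
D#m has root D#, degree 6 in F# major, so vi.

I7 - IV64 - V6 - V7/vi - vi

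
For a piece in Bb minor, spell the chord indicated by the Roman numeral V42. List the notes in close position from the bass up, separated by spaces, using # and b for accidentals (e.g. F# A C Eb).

Eb F A C

In Bb minor, the dominant is F. The dominant is major (leading tone raised), so V is a dominant seventh chord.
Stacking thirds from F gives F-A-C-Eb.
The figured bass 42 indicates third inversion, placing the seventh (Eb) in the bass: Eb-F-A-C.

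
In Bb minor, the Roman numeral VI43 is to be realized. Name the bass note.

Db

VI in Bb minor has root Gb; the chord is Gb-Bb-Db-F.
The figure 43 means second inversion — the fifth is in the bass.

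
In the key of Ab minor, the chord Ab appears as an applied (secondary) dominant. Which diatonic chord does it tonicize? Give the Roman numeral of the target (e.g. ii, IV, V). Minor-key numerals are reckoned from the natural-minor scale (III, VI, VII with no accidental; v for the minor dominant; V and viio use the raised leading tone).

The chord is a major triad on Ab.
A dominant resolves down a perfect fifth: Ab → Db. In Ab minor, Db is scale degree 4, i.e. iv.

iv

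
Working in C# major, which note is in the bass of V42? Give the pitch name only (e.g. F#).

F#

V in C# major has root G#; the chord is G#-B#-D#-F#.
The figure 42 means third inversion — the seventh is in the bass.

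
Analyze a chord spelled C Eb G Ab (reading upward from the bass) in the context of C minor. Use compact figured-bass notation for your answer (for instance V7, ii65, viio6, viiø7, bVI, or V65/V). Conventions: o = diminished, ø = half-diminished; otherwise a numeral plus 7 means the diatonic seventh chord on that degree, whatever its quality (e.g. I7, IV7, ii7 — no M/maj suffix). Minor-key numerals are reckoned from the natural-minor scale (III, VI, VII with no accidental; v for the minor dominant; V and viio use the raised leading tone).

The pitches Ab-C-Eb-G form a major seventh chord rooted on Ab.
Ab is scale degree 6 in C minor, and a major seventh chord on that degree is written VI7.
With C in the bass the chord is in first inversion, so the figured bass is 65.

VI65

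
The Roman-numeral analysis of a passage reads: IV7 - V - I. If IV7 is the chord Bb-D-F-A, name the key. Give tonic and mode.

F major

IV7 is given as Bb-D-F-A — a major seventh chord with root Bb.
IV7 on Bb implies Bb is the subdominant; that puts the tonic at F, and the uppercase numeral fits major mode.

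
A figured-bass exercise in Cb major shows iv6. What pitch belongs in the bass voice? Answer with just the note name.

Abb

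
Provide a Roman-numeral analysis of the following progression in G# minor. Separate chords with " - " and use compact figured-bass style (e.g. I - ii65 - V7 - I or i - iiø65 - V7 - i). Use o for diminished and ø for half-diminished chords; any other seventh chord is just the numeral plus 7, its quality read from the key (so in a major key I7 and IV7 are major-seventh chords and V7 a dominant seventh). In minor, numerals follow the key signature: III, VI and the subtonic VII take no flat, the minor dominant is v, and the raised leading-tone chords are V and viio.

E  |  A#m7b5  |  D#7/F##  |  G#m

E: root E is the submediant; major triad there is VI.
A#m7b5: half-diminished seventh chord on A# = scale degree 2 → iiø7.
D#7/F## has root D#, degree 5 in G# minor, so V65.
G#m has root G#, degree 1 in G# minor, so i.

VI - iiø7 - V65 - i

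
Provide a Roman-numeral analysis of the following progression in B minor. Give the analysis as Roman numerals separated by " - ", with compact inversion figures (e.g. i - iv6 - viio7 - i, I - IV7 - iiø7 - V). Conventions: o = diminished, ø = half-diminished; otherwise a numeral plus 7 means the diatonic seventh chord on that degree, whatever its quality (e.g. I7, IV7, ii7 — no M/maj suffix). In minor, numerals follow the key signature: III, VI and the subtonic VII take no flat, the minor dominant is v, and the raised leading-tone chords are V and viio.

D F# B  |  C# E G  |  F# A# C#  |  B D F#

i6 - iio - V - i

D-F#-B has root B, degree 1 in B minor, so i6.
C#-E-G: diminished triad on C# = scale degree 2 → iio.
F#-A#-C# has root F#, degree 5 in B minor, so V.
B-D-F# has root B, degree 1 in B minor, so i.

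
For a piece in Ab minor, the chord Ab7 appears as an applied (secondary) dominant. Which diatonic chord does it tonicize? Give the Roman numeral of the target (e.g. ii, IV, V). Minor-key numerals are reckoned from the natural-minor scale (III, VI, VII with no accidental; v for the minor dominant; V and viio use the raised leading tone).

iv

The chord is a dominant seventh chord on Ab.
A dominant resolves down a perfect fifth: Ab → Db. In Ab minor, Db is scale degree 4, i.e. iv.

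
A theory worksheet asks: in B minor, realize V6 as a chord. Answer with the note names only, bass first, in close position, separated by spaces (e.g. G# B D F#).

In B minor, scale degree 5 is F#. The dominant is major (leading tone raised), so V is a major triad.
That chord is spelled F#-A#-C#.
With the 6 figure the chord is in first inversion; from the bass A# upward in close position it reads A#-C#-F#.

A# C# F#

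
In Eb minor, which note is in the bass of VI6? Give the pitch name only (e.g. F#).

VI in Eb minor has root Cb; the chord is Cb-Eb-Gb.
The figure 6 means first inversion — the third is in the bass.

Eb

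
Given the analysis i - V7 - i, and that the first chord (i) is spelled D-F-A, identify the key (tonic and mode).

D minor

i is given as D-F-A — a minor triad with root D.
If D is scale degree 1 and the mode makes that degree carry a minor triad, the tonic is D and the mode is minor.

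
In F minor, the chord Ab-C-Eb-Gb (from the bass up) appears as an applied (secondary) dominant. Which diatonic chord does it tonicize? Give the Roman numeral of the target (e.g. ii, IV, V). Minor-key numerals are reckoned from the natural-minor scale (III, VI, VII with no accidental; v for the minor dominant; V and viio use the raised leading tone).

The chord is a dominant seventh chord on Ab.
A dominant resolves down a perfect fifth: Ab → Db. In F minor, Db is scale degree 6, i.e. VI.

VI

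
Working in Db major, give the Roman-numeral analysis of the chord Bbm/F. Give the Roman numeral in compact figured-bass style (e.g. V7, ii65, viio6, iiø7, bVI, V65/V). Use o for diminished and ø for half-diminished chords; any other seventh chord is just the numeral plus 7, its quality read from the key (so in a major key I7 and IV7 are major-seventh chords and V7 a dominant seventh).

Stacked in thirds the chord is Bb-Db-F: a minor triad on Bb.
In Db major, Bb is the submediant; the diatonic minor triad there is vi.
With F in the bass the chord is in second inversion, so the figured bass is 64.

vi64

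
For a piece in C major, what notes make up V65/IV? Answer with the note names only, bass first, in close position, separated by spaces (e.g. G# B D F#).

E G Bb C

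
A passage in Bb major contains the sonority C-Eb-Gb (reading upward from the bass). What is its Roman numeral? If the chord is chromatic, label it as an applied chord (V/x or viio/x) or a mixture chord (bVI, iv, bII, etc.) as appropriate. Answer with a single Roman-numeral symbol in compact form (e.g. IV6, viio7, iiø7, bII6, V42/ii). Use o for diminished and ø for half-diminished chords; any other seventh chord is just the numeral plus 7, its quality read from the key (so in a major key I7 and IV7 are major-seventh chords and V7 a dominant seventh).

iio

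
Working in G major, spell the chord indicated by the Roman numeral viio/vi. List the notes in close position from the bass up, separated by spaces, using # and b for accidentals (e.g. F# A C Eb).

D# F# A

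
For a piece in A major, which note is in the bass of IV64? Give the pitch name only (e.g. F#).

IV in A major has root D; the chord is D-F#-A.
The figure 64 means second inversion — the fifth is in the bass.

A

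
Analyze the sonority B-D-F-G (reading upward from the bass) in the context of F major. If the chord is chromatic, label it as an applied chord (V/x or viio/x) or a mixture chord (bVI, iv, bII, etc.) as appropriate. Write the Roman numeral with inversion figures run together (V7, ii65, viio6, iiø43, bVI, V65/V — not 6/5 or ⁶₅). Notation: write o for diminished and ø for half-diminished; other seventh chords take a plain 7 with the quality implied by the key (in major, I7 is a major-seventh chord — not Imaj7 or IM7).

V65/V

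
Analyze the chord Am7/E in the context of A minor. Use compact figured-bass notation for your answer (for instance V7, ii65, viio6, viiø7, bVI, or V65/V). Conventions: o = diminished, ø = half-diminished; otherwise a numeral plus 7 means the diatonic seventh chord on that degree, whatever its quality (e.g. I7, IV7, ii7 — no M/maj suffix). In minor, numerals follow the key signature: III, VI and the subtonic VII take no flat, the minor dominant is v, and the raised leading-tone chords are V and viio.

i43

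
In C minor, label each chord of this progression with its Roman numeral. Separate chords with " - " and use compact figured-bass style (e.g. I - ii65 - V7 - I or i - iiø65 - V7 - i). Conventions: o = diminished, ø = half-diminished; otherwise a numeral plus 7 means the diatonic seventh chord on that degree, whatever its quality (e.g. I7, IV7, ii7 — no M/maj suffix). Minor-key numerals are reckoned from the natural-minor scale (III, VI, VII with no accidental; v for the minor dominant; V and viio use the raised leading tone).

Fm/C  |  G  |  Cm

iv64 - V - i

Fm/C has root F, degree 4 in C minor, so iv64.
G has root G, degree 5 in C minor, so V.
Cm: minor triad on C = scale degree 1 → i.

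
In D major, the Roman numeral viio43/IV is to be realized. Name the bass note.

C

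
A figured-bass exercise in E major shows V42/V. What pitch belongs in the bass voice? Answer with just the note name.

The applied chord V42/V is rooted on F#: F#-A#-C#-E.
The figure 42 means third inversion — the seventh is in the bass.

E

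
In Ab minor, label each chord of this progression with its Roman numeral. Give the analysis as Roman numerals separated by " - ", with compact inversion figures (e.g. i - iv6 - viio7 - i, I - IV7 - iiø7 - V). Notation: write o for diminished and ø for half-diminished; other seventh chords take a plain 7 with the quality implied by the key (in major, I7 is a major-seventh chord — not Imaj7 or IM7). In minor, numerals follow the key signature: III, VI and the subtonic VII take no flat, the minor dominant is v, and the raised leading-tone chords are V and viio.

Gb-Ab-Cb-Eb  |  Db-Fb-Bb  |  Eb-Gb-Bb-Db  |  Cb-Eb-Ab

i42 - iio6 - v7 - i6

Gb-Ab-Cb-Eb: minor seventh chord on Ab = scale degree 1 → i42.
Db-Fb-Bb: diminished triad on Bb = scale degree 2 → iio6.
Eb-Gb-Bb-Db has root Eb, degree 5 in Ab minor, so v7.
Cb-Eb-Ab has root Ab, degree 1 in Ab minor, so i6.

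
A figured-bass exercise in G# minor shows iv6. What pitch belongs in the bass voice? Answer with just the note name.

iv in G# minor has root C#; the chord is C#-E-G#.
The figure 6 means first inversion — the third is in the bass.

E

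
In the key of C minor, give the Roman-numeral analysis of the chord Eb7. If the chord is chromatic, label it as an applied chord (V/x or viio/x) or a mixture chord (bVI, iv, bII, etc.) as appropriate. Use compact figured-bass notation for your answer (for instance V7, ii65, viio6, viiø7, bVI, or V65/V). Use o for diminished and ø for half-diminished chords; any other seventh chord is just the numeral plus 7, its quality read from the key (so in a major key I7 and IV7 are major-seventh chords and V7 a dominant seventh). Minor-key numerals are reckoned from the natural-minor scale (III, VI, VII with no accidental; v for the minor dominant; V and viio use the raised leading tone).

V7/VI

Stacked in thirds the chord is Eb-G-Bb-Db: a dominant seventh chord on Eb.
Eb is not a diatonic chord root with this quality in C minor, but it lies a perfect fifth above Ab (VI), so the chord functions as an applied dominant of VI.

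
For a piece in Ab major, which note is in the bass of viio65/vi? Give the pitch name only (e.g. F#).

The applied chord viio65/vi is rooted on E: E-G-Bb-Db.
The figure 65 means first inversion — the third is in the bass.

G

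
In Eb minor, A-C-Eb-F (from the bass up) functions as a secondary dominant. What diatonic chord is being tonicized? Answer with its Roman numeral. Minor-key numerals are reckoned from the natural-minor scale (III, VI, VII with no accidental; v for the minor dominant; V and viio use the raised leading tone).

V

The chord is a dominant seventh chord on F.
A dominant resolves down a perfect fifth: F → Bb. In Eb minor, Bb is scale degree 5, i.e. V.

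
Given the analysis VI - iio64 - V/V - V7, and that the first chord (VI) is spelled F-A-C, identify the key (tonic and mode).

A minor

The anchor chord is a major triad on F, labeled VI.
If F is scale degree 6 and the mode makes that degree carry a major triad, the tonic is A and the mode is minor.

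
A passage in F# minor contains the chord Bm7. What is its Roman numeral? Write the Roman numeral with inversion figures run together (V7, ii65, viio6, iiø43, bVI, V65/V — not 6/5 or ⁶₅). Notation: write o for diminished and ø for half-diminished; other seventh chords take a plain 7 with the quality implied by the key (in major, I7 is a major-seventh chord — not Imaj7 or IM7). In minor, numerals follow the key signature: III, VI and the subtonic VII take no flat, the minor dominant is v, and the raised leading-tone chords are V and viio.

The pitches B-D-F#-A form a minor seventh chord rooted on B.
In F# minor, B is the subdominant; the diatonic minor seventh chord there is iv7.

iv7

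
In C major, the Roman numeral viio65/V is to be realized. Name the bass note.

A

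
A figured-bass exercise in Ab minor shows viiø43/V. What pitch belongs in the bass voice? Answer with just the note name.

Ab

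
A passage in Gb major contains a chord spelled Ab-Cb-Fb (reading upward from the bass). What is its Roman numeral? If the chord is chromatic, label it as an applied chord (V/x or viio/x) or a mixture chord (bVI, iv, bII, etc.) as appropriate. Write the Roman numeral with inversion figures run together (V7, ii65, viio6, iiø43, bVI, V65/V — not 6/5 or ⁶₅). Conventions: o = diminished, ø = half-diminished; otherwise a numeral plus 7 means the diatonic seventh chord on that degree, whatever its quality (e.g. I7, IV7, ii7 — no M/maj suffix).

bVII6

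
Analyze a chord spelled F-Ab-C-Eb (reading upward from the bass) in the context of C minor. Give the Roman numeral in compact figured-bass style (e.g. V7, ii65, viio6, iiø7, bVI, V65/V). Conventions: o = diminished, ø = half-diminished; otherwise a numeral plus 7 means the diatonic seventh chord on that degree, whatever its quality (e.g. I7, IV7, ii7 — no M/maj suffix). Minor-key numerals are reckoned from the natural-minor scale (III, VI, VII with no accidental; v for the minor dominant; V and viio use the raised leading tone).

The pitches F-Ab-C-Eb form a minor seventh chord rooted on F.
F is scale degree 4 in C minor, and a minor seventh chord on that degree is written iv7.

iv7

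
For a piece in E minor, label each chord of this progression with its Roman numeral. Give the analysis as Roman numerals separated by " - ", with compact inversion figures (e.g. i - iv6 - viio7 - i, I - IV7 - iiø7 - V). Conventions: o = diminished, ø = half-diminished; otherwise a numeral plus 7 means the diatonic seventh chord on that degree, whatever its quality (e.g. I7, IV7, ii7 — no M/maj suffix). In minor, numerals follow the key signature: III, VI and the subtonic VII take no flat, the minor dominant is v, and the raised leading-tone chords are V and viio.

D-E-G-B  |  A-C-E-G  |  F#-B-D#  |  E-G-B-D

D-E-G-B: minor seventh chord on E = scale degree 1 → i42.
A-C-E-G: minor seventh chord on A = scale degree 4 → iv7.
F#-B-D# has root B, degree 5 in E minor, so V64.
E-G-B-D has root E, degree 1 in E minor, so i7.

i42 - iv7 - V64 - i7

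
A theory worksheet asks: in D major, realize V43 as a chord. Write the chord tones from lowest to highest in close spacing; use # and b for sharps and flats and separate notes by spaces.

E G A C#

The numeral's case and figure indicate a dominant seventh chord. In D major its root, the fifth degree, is A.
That chord is spelled A-C#-E-G.
The figured bass 43 indicates second inversion, placing the fifth (E) in the bass: E-G-A-C#.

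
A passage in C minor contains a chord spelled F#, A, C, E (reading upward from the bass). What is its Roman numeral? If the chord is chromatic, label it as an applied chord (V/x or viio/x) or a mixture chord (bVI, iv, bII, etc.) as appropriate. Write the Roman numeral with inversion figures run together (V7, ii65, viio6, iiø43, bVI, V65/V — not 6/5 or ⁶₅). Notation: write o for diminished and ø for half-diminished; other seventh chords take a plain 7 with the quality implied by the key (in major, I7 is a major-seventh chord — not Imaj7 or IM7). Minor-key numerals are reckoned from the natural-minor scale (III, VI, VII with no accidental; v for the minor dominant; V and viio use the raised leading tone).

viiø7/V

The pitches F#-A-C-E form a half-diminished seventh chord rooted on F#.
F# sits a half step below G (V in C minor); a diminished chord there is the applied leading-tone chord of V.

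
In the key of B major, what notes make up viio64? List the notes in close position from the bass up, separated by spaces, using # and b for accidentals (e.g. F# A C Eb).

In B major, the seventh degree is A#, and the diatonic chord built there is a diminished triad.
That chord is spelled A#-C#-E.
The figured bass 64 indicates second inversion, placing the fifth (E) in the bass: E-A#-C#.

E A# C#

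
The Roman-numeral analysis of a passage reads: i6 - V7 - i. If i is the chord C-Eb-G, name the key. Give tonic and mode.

The chord Cm is a minor triad rooted on C; its label is i.
If C is scale degree 1 and the mode makes that degree carry a minor triad, the tonic is C and the mode is minor.

C minor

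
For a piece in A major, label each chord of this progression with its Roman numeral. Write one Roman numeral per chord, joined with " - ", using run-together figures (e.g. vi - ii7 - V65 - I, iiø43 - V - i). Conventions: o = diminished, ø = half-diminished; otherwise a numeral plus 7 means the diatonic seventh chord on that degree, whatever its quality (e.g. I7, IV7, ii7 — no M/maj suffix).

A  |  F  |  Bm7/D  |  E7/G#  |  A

I - bVI - ii65 - V65 - I

A: root A is the tonic; major triad there is I.
F: F with this quality isn't in the key; it's bVI, borrowed from the parallel minor.
Bm7/D has root B, degree 2 in A major, so ii65.
E7/G#: root E is the dominant; dominant seventh chord there is V65.
A: major triad on A = scale degree 1 → I.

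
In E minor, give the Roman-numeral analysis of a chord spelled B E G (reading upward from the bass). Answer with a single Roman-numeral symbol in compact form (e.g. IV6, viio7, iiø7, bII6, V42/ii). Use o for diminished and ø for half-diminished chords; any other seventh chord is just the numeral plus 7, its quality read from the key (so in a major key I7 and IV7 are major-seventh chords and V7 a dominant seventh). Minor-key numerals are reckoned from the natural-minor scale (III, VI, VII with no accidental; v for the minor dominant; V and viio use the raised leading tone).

The pitches E-G-B form a minor triad rooted on E.
In E minor, E is the tonic; the diatonic minor triad there is i.
With B in the bass the chord is in second inversion, so the figured bass is 64.

i64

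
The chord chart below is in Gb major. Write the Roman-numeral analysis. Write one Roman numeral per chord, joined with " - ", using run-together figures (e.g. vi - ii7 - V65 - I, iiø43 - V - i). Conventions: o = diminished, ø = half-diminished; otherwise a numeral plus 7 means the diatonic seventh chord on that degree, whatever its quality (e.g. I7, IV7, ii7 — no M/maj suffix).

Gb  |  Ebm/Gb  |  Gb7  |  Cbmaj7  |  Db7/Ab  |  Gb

I - vi6 - V7/IV - IV7 - V43 - I

Gb: root Gb is the tonic; major triad there is I.
Ebm/Gb has root Eb, degree 6 in Gb major, so vi6.
Gb7: a dominant seventh chord on Gb, the applied dominant of IV → V7/IV.
Cbmaj7 has root Cb, degree 4 in Gb major, so IV7.
Db7/Ab: dominant seventh chord on Db = scale degree 5 → V43.
Gb: root Gb is the tonic; major triad there is I.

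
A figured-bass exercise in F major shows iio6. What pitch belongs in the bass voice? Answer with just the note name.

Bb

iio in F major has root G; the chord is G-Bb-Db.
The figure 6 means first inversion — the third is in the bass.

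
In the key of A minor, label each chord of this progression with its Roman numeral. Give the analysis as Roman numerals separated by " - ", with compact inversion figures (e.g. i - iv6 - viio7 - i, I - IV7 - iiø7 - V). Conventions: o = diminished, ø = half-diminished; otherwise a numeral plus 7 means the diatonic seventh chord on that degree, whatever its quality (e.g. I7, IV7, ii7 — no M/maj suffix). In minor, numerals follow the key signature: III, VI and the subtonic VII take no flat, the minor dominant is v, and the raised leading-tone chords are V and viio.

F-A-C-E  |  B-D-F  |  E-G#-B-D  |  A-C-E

F-A-C-E has root F, degree 6 in A minor, so VI7.
B-D-F has root B, degree 2 in A minor, so iio.
E-G#-B-D: dominant seventh chord on E = scale degree 5 → V7.
A-C-E: root A is the tonic; minor triad there is i.

VI7 - iio - V7 - i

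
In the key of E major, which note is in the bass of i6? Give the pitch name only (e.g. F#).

G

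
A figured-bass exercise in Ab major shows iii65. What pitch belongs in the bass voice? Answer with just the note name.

Eb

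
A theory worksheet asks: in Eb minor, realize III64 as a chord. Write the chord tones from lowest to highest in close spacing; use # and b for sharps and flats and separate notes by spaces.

Db Gb Bb

The numeral's case and figure indicate a major triad. In Eb minor its root, the third degree, is Gb.
That chord is spelled Gb-Bb-Db.
The figured bass 64 indicates second inversion, placing the fifth (Db) in the bass: Db-Gb-Bb.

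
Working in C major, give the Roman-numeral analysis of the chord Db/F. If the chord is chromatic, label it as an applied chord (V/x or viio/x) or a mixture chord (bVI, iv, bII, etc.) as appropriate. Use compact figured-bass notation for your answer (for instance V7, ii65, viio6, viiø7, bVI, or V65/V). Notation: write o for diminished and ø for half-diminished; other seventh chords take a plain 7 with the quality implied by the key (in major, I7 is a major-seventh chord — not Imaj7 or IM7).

Stacked in thirds the chord is Db-F-Ab: a major triad on Db.
Db is the lowered second degree of C major (diatonic 2 would be D). This is the Neapolitan sixth — a major triad on the lowered second degree, here in its customary first inversion.
With F in the bass the chord is in first inversion, so the figured bass is 6.

bII6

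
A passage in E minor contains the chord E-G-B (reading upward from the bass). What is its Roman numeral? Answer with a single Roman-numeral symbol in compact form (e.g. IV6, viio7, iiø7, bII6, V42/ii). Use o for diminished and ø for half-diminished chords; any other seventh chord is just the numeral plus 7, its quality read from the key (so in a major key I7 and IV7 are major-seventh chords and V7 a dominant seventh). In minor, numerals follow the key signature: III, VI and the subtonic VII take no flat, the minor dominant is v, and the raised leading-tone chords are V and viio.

i

The pitches E-G-B form a minor triad rooted on E.
In E minor, E is the tonic; the diatonic minor triad there is i.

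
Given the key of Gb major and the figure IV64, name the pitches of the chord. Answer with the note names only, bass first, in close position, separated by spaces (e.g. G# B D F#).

The numeral's case and figure indicate a major triad. In Gb major its root, the fourth degree, is Cb.
That chord is spelled Cb-Eb-Gb.
The figured bass 64 indicates second inversion, placing the fifth (Gb) in the bass: Gb-Cb-Eb.

Gb Cb Eb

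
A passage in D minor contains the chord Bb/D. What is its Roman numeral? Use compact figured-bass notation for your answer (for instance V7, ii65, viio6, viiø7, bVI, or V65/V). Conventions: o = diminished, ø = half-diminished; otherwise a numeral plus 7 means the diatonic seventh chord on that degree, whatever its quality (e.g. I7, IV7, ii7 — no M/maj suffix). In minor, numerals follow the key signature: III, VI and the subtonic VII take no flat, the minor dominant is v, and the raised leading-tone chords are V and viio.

Stacked in thirds the chord is Bb-D-F: a major triad on Bb.
In D minor, Bb is the submediant; the diatonic major triad there is VI.
With D in the bass the chord is in first inversion, so the figured bass is 6.

VI6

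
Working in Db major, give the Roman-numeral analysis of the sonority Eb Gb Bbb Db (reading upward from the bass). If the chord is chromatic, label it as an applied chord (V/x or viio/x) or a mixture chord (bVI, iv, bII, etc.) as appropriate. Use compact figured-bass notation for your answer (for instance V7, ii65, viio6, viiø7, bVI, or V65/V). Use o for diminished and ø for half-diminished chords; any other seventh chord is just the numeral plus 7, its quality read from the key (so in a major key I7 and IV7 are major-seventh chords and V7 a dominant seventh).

iiø7

Stacked in thirds the chord is Eb-Gb-Bbb-Db: a half-diminished seventh chord on Eb.
Eb is the second degree of Db major. This is the half-diminished supertonic seventh, borrowed from the parallel minor.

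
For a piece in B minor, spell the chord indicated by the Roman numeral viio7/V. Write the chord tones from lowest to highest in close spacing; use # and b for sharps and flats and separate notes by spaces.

E# G# B D

The slash marks an applied leading-tone chord: viio of V. In B minor, V is F#, so the leading tone to it is E#, a half step below.
Building a fully diminished seventh chord on E# gives E#-G#-B-D.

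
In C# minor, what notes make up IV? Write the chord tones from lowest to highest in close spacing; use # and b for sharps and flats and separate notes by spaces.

F# A# C#

IV is the major subdominant, borrowed from the parallel major. In C# minor that root is F#.
So the chord is F#-A#-C#, a major triad.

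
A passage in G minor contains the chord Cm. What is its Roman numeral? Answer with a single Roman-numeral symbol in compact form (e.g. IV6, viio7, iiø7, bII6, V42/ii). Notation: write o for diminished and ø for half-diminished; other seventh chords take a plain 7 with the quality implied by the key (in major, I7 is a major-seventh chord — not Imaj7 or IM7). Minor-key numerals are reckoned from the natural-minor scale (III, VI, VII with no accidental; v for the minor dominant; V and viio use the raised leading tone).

iv

Stacked in thirds the chord is C-Eb-G: a minor triad on C.
In G minor, C is the subdominant; the diatonic minor triad there is iv.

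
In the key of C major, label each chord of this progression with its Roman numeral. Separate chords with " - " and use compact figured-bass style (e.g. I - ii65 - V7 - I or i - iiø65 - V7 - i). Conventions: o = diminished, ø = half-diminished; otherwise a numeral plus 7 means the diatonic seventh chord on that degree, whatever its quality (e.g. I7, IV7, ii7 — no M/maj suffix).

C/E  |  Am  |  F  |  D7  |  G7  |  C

C/E: root C is the tonic; major triad there is I6.
Am: root A is the submediant; minor triad there is vi.
F: major triad on F = scale degree 4 → IV.
D7 is the secondary dominant of V (dominant seventh chord on D): V7/V.
G7: root G is the dominant; dominant seventh chord there is V7.
C has root C, degree 1 in C major, so I.

I6 - vi - IV - V7/V - V7 - I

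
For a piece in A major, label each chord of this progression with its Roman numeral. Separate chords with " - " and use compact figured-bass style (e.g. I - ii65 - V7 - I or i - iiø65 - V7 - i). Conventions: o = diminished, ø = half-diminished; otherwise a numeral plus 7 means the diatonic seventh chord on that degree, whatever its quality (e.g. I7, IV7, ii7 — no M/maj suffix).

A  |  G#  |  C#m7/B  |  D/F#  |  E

A: major triad on A = scale degree 1 → I.
G#: a major triad on G#, the applied dominant of iii → V/iii.
C#m7/B: root C# is the mediant; minor seventh chord there is iii42.
D/F#: root D is the subdominant; major triad there is IV6.
E has root E, degree 5 in A major, so V.

I - V/iii - iii42 - IV6 - V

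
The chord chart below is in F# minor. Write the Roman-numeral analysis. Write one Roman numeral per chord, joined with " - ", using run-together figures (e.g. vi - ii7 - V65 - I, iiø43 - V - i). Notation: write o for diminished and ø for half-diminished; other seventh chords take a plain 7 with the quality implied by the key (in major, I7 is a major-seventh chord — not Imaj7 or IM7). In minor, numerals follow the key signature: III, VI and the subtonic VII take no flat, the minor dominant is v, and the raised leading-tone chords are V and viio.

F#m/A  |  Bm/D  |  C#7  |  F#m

i6 - iv6 - V7 - i

F#m/A: root F# is the tonic; minor triad there is i6.
Bm/D: minor triad on B = scale degree 4 → iv6.
C#7: dominant seventh chord on C# = scale degree 5 → V7.
F#m: root F# is the tonic; minor triad there is i.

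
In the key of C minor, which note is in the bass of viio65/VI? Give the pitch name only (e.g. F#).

The applied chord viio65/VI is rooted on G: G-Bb-Db-Fb.
The figure 65 means first inversion — the third is in the bass.

Bb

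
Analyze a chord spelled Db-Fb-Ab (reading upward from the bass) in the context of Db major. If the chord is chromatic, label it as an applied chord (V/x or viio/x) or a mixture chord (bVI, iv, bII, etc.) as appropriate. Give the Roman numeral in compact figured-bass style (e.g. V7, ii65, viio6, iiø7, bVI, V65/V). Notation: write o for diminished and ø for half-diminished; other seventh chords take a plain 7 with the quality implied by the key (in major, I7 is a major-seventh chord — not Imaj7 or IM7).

i

The pitches Db-Fb-Ab form a minor triad rooted on Db.
Db is the first degree of Db major. This is the minor tonic, borrowed from the parallel minor.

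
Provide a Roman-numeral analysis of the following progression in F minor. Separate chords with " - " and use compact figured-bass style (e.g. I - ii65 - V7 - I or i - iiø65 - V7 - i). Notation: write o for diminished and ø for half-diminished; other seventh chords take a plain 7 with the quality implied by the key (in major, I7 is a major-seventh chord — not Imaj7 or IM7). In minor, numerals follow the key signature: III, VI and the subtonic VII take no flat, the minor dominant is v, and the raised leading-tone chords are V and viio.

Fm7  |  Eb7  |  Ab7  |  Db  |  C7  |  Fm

Fm7: minor seventh chord on F = scale degree 1 → i7.
Eb7: root Eb is the subtonic; dominant seventh chord there is VII7.
Ab7: a dominant seventh chord on Ab, the applied dominant of VI → V7/VI.
Db has root Db, degree 6 in F minor, so VI.
C7: dominant seventh chord on C = scale degree 5 → V7.
Fm: minor triad on F = scale degree 1 → i.

i7 - VII7 - V7/VI - VI - V7 - i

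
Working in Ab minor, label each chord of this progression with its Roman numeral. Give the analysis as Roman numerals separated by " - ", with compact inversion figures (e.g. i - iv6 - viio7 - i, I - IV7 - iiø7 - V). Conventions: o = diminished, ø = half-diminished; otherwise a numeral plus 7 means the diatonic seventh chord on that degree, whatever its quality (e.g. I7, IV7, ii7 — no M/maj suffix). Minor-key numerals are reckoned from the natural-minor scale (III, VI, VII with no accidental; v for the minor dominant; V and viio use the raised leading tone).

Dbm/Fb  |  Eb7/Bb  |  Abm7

iv6 - V43 - i7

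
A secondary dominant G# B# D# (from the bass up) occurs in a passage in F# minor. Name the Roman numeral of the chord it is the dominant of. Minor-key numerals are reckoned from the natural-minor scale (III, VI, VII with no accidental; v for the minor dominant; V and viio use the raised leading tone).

V

The chord is a major triad on G#.
A dominant resolves down a perfect fifth: G# → C#. In F# minor, C# is scale degree 5, i.e. V.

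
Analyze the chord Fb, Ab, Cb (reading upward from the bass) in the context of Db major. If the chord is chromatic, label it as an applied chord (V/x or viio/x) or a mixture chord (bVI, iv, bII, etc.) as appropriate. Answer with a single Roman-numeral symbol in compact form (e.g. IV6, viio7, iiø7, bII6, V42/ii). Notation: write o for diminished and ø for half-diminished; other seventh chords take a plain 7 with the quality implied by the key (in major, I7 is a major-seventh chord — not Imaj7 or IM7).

bIII

Stacked in thirds the chord is Fb-Ab-Cb: a major triad on Fb.
Fb is the lowered third degree of Db major (diatonic 3 would be F). This is a major triad on the lowered third degree, borrowed from the parallel minor.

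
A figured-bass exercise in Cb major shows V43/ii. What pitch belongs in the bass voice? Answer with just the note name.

Eb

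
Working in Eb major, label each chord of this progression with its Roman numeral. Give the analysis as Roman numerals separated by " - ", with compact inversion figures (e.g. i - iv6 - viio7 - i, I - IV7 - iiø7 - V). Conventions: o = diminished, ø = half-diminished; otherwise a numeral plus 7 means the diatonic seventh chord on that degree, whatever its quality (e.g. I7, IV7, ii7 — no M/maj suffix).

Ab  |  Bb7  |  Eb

IV - V7 - I

Ab: major triad on Ab = scale degree 4 → IV.
Bb7: dominant seventh chord on Bb = scale degree 5 → V7.
Eb: root Eb is the tonic; major triad there is I.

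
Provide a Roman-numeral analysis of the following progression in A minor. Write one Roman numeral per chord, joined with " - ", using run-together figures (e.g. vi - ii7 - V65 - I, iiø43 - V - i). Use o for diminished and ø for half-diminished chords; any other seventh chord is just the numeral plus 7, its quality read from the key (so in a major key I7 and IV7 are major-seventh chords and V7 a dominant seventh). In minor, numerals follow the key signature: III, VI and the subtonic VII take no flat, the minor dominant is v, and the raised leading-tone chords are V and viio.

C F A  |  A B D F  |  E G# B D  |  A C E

C-F-A has root F, degree 6 in A minor, so VI64.
A-B-D-F has root B, degree 2 in A minor, so iiø42.
E-G#-B-D has root E, degree 5 in A minor, so V7.
A-C-E: root A is the tonic; minor triad there is i.

VI64 - iiø42 - V7 - i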